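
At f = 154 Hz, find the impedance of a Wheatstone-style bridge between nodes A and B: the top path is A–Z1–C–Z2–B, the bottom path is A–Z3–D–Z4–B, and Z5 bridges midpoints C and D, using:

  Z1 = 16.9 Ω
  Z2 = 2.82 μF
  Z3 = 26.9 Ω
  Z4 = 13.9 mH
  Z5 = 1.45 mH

Step 1 — Angular frequency: ω = 2π·f = 2π·154 = 967.6 rad/s.
Step 2 — Component impedances:
  Z1: Z = R = 16.9 Ω
  Z2: Z = 1/(jωC) = -j/(ω·C) = 0 - j366.5 Ω
  Z3: Z = R = 26.9 Ω
  Z4: Z = jωL = j·967.6·0.0139 = 0 + j13.45 Ω
  Z5: Z = jωL = j·967.6·0.00145 = 0 + j1.403 Ω
Step 3 — Bridge requires nodal analysis (the Z5 bridge couples midpoints C and D, so the two paths cannot be reduced to a simple series/parallel combination). Setting node B to ground and injecting 1 A at node A, the 3-node admittance system at A, C, D solves to V_A = Z_AB = 10.4 + j14.56 Ω = 17.89∠54.5° Ω.

Z = 10.4 + j14.56 Ω = 17.89∠54.5° Ω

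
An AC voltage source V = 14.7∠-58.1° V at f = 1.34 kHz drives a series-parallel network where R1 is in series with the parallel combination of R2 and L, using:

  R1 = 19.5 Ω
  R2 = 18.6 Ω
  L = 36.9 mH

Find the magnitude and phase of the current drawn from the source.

Step 1 — Angular frequency: ω = 2π·f = 2π·1340 = 8419 rad/s.
Step 2 — Component impedances:
  R1: Z = R = 19.5 Ω
  R2: Z = R = 18.6 Ω
  L: Z = jωL = j·8419·0.0369 = 0 + j310.7 Ω
Step 3 — Parallel branch: R2 || L = 1/(1/R2 + 1/L) = 18.53 + j1.11 Ω.
Step 4 — Series with R1: Z_total = R1 + (R2 || L) = 38.03 + j1.11 Ω = 38.05∠1.7° Ω.
Step 5 — Source phasor: V = 14.7∠-58.1° V = 7.768 - j12.48 V.
Step 6 — Ohm's law: I = V / Z_total = (7.768 - j12.48) / (38.03 + j1.11) = 0.1945 - j0.3338 A.
Step 7 — Convert to polar: |I| = 0.3863 A, ∠I = -59.8°.

I = 0.3863∠-59.8° A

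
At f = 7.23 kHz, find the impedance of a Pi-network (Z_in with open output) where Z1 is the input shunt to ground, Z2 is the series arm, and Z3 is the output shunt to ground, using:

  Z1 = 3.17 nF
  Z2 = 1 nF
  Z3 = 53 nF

Step 1 — Angular frequency: ω = 2π·f = 2π·7230 = 4.543e+04 rad/s.
Step 2 — Component impedances:
  Z1: Z = 1/(jωC) = -j/(ω·C) = 0 - j6944 Ω
  Z2: Z = 1/(jωC) = -j/(ω·C) = 0 - j2.201e+04 Ω
  Z3: Z = 1/(jωC) = -j/(ω·C) = 0 - j415.3 Ω
Step 3 — With open output, the series arm Z2 and the output shunt Z3 appear in series to ground: Z2 + Z3 = 0 - j2.243e+04 Ω.
Step 4 — Parallel with input shunt Z1: Z_in = Z1 || (Z2 + Z3) = 0 - j5302 Ω = 5302∠-90.0° Ω.

Z = 0 - j5302 Ω = 5302∠-90.0° Ω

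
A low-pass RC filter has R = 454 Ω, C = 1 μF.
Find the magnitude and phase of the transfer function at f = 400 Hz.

Step 1 — Angular frequency: ω = 2π·400 = 2513 rad/s.
Step 2 — Transfer function: H(jω) = 1/(1 + jωRC).
Step 3 — Denominator: 1 + jωRC = 1 + j·2513·454·1e-06 = 1 + j1.141.
Step 4 — H = 0.4344 - j0.4957.
Step 5 — Magnitude: |H| = 0.6591 (-3.6 dB); phase: φ = -48.8°.

|H| = 0.6591 (-3.6 dB), φ = -48.8°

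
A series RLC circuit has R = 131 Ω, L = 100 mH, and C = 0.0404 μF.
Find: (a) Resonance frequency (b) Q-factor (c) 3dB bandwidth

Step 1 — Resonance: ω₀ = 1/√(LC) = 1/√(0.1·4.04e-08) = 1.573e+04 rad/s.
Step 2 — f₀ = ω₀/(2π) = 2504 Hz.
Step 3 — Series Q: Q = ω₀L/R = 1.573e+04·0.1/131 = 12.01.
Step 4 — Bandwidth: Δω = ω₀/Q = 1310 rad/s; BW = Δω/(2π) = 208.5 Hz.

(a) f₀ = 2504 Hz  (b) Q = 12.01  (c) BW = 208.5 Hz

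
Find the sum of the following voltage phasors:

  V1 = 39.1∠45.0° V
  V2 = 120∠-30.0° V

Step 1 — Convert each phasor to rectangular form:
  V1 = 39.1·(cos(45.0°) + j·sin(45.0°)) = 27.65 + j27.65 V
  V2 = 120·(cos(-30.0°) + j·sin(-30.0°)) = 103.9 - j60 V
Step 2 — Sum components: V_total = 131.6 - j32.35 V.
Step 3 — Convert to polar: |V_total| = 135.5 V, ∠V_total = -13.8°.

V_total = 135.5∠-13.8° V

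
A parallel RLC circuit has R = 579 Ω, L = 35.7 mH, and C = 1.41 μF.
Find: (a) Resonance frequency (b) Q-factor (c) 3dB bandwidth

Step 1 — Resonance: ω₀ = 1/√(LC) = 1/√(0.0357·1.41e-06) = 4457 rad/s.
Step 2 — f₀ = ω₀/(2π) = 709.4 Hz.
Step 3 — Parallel Q: Q = R/(ω₀L) = 579/(4457·0.0357) = 3.639.
Step 4 — Bandwidth: Δω = ω₀/Q = 1225 rad/s; BW = Δω/(2π) = 194.9 Hz.

(a) f₀ = 709.4 Hz  (b) Q = 3.639  (c) BW = 194.9 Hz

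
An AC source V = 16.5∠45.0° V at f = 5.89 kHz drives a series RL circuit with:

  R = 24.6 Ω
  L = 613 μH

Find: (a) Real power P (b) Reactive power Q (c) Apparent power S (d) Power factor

Step 1 — Angular frequency: ω = 2π·f = 2π·5890 = 3.701e+04 rad/s.
Step 2 — Component impedances:
  R: Z = R = 24.6 Ω
  L: Z = jωL = j·3.701e+04·0.000613 = 0 + j22.69 Ω
Step 3 — Series combination: Z_total = R + L = 24.6 + j22.69 Ω = 33.46∠42.7° Ω.
Step 4 — Source phasor: V = 16.5∠45.0° V = 11.67 + j11.67 V.
Step 5 — Current: I = V / Z = 0.4927 + j0.01994 A = 0.4931∠2.3° A.
Step 6 — Complex power: S = V·I* = 5.981 + j5.515 VA.
Step 7 — Real power: P = Re(S) = 5.981 W.
Step 8 — Reactive power: Q = Im(S) = 5.515 VAR.
Step 9 — Apparent power: |S| = 8.136 VA.
Step 10 — Power factor: PF = P/|S| = 0.7351 (lagging).

(a) P = 5.981 W  (b) Q = 5.515 VAR  (c) S = 8.136 VA  (d) PF = 0.7351 (lagging)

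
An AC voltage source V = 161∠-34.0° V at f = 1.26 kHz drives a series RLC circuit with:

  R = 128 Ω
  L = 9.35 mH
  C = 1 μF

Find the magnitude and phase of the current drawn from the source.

Step 1 — Angular frequency: ω = 2π·f = 2π·1260 = 7917 rad/s.
Step 2 — Component impedances:
  R: Z = R = 128 Ω
  L: Z = jωL = j·7917·0.00935 = 0 + j74.02 Ω
  C: Z = 1/(jωC) = -j/(ω·C) = 0 - j126.3 Ω
Step 3 — Series combination: Z_total = R + L + C = 128 - j52.29 Ω = 138.3∠-22.2° Ω.
Step 4 — Source phasor: V = 161∠-34.0° V = 133.5 - j90.03 V.
Step 5 — Ohm's law: I = V / Z_total = (133.5 - j90.03) / (128 - j52.29) = 1.14 - j0.2377 A.
Step 6 — Convert to polar: |I| = 1.164 A, ∠I = -11.8°.

I = 1.164∠-11.8° A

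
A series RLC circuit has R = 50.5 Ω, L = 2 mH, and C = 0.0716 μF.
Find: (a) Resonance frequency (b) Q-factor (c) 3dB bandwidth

Step 1 — Resonance: ω₀ = 1/√(LC) = 1/√(0.002·7.16e-08) = 8.357e+04 rad/s.
Step 2 — f₀ = ω₀/(2π) = 1.33e+04 Hz.
Step 3 — Series Q: Q = ω₀L/R = 8.357e+04·0.002/50.5 = 3.31.
Step 4 — Bandwidth: Δω = ω₀/Q = 2.525e+04 rad/s; BW = Δω/(2π) = 4019 Hz.

(a) f₀ = 1.33e+04 Hz  (b) Q = 3.31  (c) BW = 4019 Hz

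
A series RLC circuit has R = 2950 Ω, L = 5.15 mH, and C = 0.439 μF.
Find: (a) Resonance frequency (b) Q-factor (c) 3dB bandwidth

Step 1 — Resonance condition Im(Z)=0 gives ω₀ = 1/√(LC).
Step 2 — ω₀ = 1/√(0.00515·4.39e-07) = 2.103e+04 rad/s.
Step 3 — f₀ = ω₀/(2π) = 3347 Hz.
Step 4 — Series Q: Q = ω₀L/R = 2.103e+04·0.00515/2950 = 0.03672.
Step 5 — 3dB bandwidth: Δω = ω₀/Q = 5.728e+05 rad/s; BW = Δω/(2π) = 9.117e+04 Hz.

(a) f₀ = 3347 Hz  (b) Q = 0.03672  (c) BW = 9.117e+04 Hz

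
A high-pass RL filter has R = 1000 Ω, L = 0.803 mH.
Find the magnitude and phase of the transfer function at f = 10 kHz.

Step 1 — Angular frequency: ω = 2π·1e+04 = 6.283e+04 rad/s.
Step 2 — Transfer function: H(jω) = jωL/(R + jωL).
Step 3 — Numerator jωL = j·50.45; denominator R + jωL = 1000 + j50.45.
Step 4 — H = 0.002539 + j0.05033.
Step 5 — Magnitude: |H| = 0.05039 (-26.0 dB); phase: φ = 87.1°.

|H| = 0.05039 (-26.0 dB), φ = 87.1°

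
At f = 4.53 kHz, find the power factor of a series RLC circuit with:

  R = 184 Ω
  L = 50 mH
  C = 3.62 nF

Step 1 — Angular frequency: ω = 2π·f = 2π·4530 = 2.846e+04 rad/s.
Step 2 — Component impedances:
  R: Z = R = 184 Ω
  L: Z = jωL = j·2.846e+04·0.05 = 0 + j1423 Ω
  C: Z = 1/(jωC) = -j/(ω·C) = 0 - j9705 Ω
Step 3 — Series combination: Z_total = R + L + C = 184 - j8282 Ω = 8284∠-88.7° Ω.
Step 4 — Power factor: PF = cos(φ) = Re(Z)/|Z| = 184/8284 = 0.02221.
Step 5 — Type: Im(Z) = -8282 ⇒ leading (phase φ = -88.7°).

PF = 0.02221 (leading, φ = -88.7°)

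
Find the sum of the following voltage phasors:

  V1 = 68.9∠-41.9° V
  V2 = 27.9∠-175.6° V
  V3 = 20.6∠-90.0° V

Step 1 — Convert each phasor to rectangular form:
  V1 = 68.9·(cos(-41.9°) + j·sin(-41.9°)) = 51.28 - j46.01 V
  V2 = 27.9·(cos(-175.6°) + j·sin(-175.6°)) = -27.82 - j2.14 V
  V3 = 20.6·(cos(-90.0°) + j·sin(-90.0°)) = 0 - j20.6 V
Step 2 — Sum components: V_total = 23.47 - j68.75 V.
Step 3 — Convert to polar: |V_total| = 72.65 V, ∠V_total = -71.2°.

V_total = 72.65∠-71.2° V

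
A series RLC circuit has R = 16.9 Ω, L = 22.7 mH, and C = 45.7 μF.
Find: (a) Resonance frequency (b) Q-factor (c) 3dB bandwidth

Step 1 — Resonance condition Im(Z)=0 gives ω₀ = 1/√(LC).
Step 2 — ω₀ = 1/√(0.0227·4.57e-05) = 981.8 rad/s.
Step 3 — f₀ = ω₀/(2π) = 156.3 Hz.
Step 4 — Series Q: Q = ω₀L/R = 981.8·0.0227/16.9 = 1.319.
Step 5 — 3dB bandwidth: Δω = ω₀/Q = 744.5 rad/s; BW = Δω/(2π) = 118.5 Hz.

(a) f₀ = 156.3 Hz  (b) Q = 1.319  (c) BW = 118.5 Hz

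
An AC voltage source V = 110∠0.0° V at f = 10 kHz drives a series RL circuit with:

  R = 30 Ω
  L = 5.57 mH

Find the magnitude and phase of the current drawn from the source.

Step 1 — Angular frequency: ω = 2π·f = 2π·1e+04 = 6.283e+04 rad/s.
Step 2 — Component impedances:
  R: Z = R = 30 Ω
  L: Z = jωL = j·6.283e+04·0.00557 = 0 + j350 Ω
Step 3 — Series combination: Z_total = R + L = 30 + j350 Ω = 351.3∠85.1° Ω.
Step 4 — Source phasor: V = 110∠0.0° V = 110 V.
Step 5 — Ohm's law: I = V / Z_total = (110) / (30 + j350) = 0.02675 - j0.312 A.
Step 6 — Convert to polar: |I| = 0.3132 A, ∠I = -85.1°.

I = 0.3132∠-85.1° A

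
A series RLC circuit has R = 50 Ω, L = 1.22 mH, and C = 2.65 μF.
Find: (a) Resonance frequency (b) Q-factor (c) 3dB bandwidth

Step 1 — Resonance: ω₀ = 1/√(LC) = 1/√(0.00122·2.65e-06) = 1.759e+04 rad/s.
Step 2 — f₀ = ω₀/(2π) = 2799 Hz.
Step 3 — Series Q: Q = ω₀L/R = 1.759e+04·0.00122/50 = 0.4291.
Step 4 — Bandwidth: Δω = ω₀/Q = 4.098e+04 rad/s; BW = Δω/(2π) = 6523 Hz.

(a) f₀ = 2799 Hz  (b) Q = 0.4291  (c) BW = 6523 Hz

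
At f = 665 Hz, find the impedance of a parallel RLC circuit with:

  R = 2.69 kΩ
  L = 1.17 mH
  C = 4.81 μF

Step 1 — Angular frequency: ω = 2π·f = 2π·665 = 4178 rad/s.
Step 2 — Component impedances:
  R: Z = R = 2690 Ω
  L: Z = jωL = j·4178·0.00117 = 0 + j4.889 Ω
  C: Z = 1/(jωC) = -j/(ω·C) = 0 - j49.76 Ω
Step 3 — Parallel combination: 1/Z_total = 1/R + 1/L + 1/C; Z_total = 0.01093 + j5.421 Ω = 5.421∠89.9° Ω.

Z = 0.01093 + j5.421 Ω = 5.421∠89.9° Ω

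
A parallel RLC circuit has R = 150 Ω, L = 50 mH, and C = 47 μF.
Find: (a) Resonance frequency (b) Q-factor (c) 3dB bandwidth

Step 1 — Resonance: ω₀ = 1/√(LC) = 1/√(0.05·4.7e-05) = 652.3 rad/s.
Step 2 — f₀ = ω₀/(2π) = 103.8 Hz.
Step 3 — Parallel Q: Q = R/(ω₀L) = 150/(652.3·0.05) = 4.599.
Step 4 — Bandwidth: Δω = ω₀/Q = 141.8 rad/s; BW = Δω/(2π) = 22.58 Hz.

(a) f₀ = 103.8 Hz  (b) Q = 4.599  (c) BW = 22.58 Hz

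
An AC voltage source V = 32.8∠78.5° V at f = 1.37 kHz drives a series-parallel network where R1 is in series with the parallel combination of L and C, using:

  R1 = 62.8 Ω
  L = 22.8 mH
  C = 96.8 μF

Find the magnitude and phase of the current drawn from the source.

Step 1 — Angular frequency: ω = 2π·f = 2π·1370 = 8608 rad/s.
Step 2 — Component impedances:
  R1: Z = R = 62.8 Ω
  L: Z = jωL = j·8608·0.0228 = 0 + j196.3 Ω
  C: Z = 1/(jωC) = -j/(ω·C) = 0 - j1.2 Ω
Step 3 — Parallel branch: L || C = 1/(1/L + 1/C) = 0 - j1.208 Ω.
Step 4 — Series with R1: Z_total = R1 + (L || C) = 62.8 - j1.208 Ω = 62.81∠-1.1° Ω.
Step 5 — Source phasor: V = 32.8∠78.5° V = 6.539 + j32.14 V.
Step 6 — Ohm's law: I = V / Z_total = (6.539 + j32.14) / (62.8 - j1.208) = 0.09425 + j0.5136 A.
Step 7 — Convert to polar: |I| = 0.5222 A, ∠I = 79.6°.

I = 0.5222∠79.6° A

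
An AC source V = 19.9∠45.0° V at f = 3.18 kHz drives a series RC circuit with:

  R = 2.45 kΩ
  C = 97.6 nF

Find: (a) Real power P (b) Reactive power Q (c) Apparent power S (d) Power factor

Step 1 — Angular frequency: ω = 2π·f = 2π·3180 = 1.998e+04 rad/s.
Step 2 — Component impedances:
  R: Z = R = 2450 Ω
  C: Z = 1/(jωC) = -j/(ω·C) = 0 - j512.8 Ω
Step 3 — Series combination: Z_total = R + C = 2450 - j512.8 Ω = 2503∠-11.8° Ω.
Step 4 — Source phasor: V = 19.9∠45.0° V = 14.07 + j14.07 V.
Step 5 — Current: I = V / Z = 0.004351 + j0.006654 A = 0.00795∠56.8° A.
Step 6 — Complex power: S = V·I* = 0.1549 - j0.03241 VA.
Step 7 — Real power: P = Re(S) = 0.1549 W.
Step 8 — Reactive power: Q = Im(S) = -0.03241 VAR.
Step 9 — Apparent power: |S| = 0.1582 VA.
Step 10 — Power factor: PF = P/|S| = 0.9788 (leading).

(a) P = 0.1549 W  (b) Q = -0.03241 VAR  (c) S = 0.1582 VA  (d) PF = 0.9788 (leading)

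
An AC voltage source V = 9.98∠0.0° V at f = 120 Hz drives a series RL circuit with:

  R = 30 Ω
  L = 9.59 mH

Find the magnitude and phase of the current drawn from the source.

Step 1 — Angular frequency: ω = 2π·f = 2π·120 = 754 rad/s.
Step 2 — Component impedances:
  R: Z = R = 30 Ω
  L: Z = jωL = j·754·0.00959 = 0 + j7.231 Ω
Step 3 — Series combination: Z_total = R + L = 30 + j7.231 Ω = 30.86∠13.6° Ω.
Step 4 — Source phasor: V = 9.98∠0.0° V = 9.98 V.
Step 5 — Ohm's law: I = V / Z_total = (9.98) / (30 + j7.231) = 0.3144 - j0.07578 A.
Step 6 — Convert to polar: |I| = 0.3234 A, ∠I = -13.6°.

I = 0.3234∠-13.6° A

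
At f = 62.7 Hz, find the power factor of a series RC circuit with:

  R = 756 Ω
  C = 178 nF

Step 1 — Angular frequency: ω = 2π·f = 2π·62.7 = 394 rad/s.
Step 2 — Component impedances:
  R: Z = R = 756 Ω
  C: Z = 1/(jωC) = -j/(ω·C) = 0 - j1.426e+04 Ω
Step 3 — Series combination: Z_total = R + C = 756 - j1.426e+04 Ω = 1.428e+04∠-87.0° Ω.
Step 4 — Power factor: PF = cos(φ) = Re(Z)/|Z| = 756/1.428e+04 = 0.05294.
Step 5 — Type: Im(Z) = -1.426e+04 ⇒ leading (phase φ = -87.0°).

PF = 0.05294 (leading, φ = -87.0°)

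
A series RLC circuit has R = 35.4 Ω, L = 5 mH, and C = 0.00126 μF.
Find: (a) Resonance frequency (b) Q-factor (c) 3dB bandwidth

Step 1 — Resonance condition Im(Z)=0 gives ω₀ = 1/√(LC).
Step 2 — ω₀ = 1/√(0.005·1.26e-09) = 3.984e+05 rad/s.
Step 3 — f₀ = ω₀/(2π) = 6.341e+04 Hz.
Step 4 — Series Q: Q = ω₀L/R = 3.984e+05·0.005/35.4 = 56.27.
Step 5 — 3dB bandwidth: Δω = ω₀/Q = 7080 rad/s; BW = Δω/(2π) = 1127 Hz.

(a) f₀ = 6.341e+04 Hz  (b) Q = 56.27  (c) BW = 1127 Hz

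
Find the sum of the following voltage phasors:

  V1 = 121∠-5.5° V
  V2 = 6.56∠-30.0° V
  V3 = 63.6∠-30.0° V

Step 1 — Convert each phasor to rectangular form:
  V1 = 121·(cos(-5.5°) + j·sin(-5.5°)) = 120.4 - j11.6 V
  V2 = 6.56·(cos(-30.0°) + j·sin(-30.0°)) = 5.681 - j3.28 V
  V3 = 63.6·(cos(-30.0°) + j·sin(-30.0°)) = 55.08 - j31.8 V
Step 2 — Sum components: V_total = 181.2 - j46.68 V.
Step 3 — Convert to polar: |V_total| = 187.1 V, ∠V_total = -14.4°.

V_total = 187.1∠-14.4° V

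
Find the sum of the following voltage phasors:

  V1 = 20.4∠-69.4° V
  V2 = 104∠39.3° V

Step 1 — Convert each phasor to rectangular form:
  V1 = 20.4·(cos(-69.4°) + j·sin(-69.4°)) = 7.178 - j19.1 V
  V2 = 104·(cos(39.3°) + j·sin(39.3°)) = 80.48 + j65.87 V
Step 2 — Sum components: V_total = 87.66 + j46.78 V.
Step 3 — Convert to polar: |V_total| = 99.36 V, ∠V_total = 28.1°.

V_total = 99.36∠28.1° V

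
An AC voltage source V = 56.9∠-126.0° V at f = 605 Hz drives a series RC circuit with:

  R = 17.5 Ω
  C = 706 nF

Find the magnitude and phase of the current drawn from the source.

Step 1 — Angular frequency: ω = 2π·f = 2π·605 = 3801 rad/s.
Step 2 — Component impedances:
  R: Z = R = 17.5 Ω
  C: Z = 1/(jωC) = -j/(ω·C) = 0 - j372.6 Ω
Step 3 — Series combination: Z_total = R + C = 17.5 - j372.6 Ω = 373∠-87.3° Ω.
Step 4 — Source phasor: V = 56.9∠-126.0° V = -33.44 - j46.03 V.
Step 5 — Ohm's law: I = V / Z_total = (-33.44 - j46.03) / (17.5 - j372.6) = 0.1191 - j0.09535 A.
Step 6 — Convert to polar: |I| = 0.1525 A, ∠I = -38.7°.

I = 0.1525∠-38.7° A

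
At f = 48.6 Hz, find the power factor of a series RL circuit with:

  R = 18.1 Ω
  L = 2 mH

Step 1 — Angular frequency: ω = 2π·f = 2π·48.6 = 305.4 rad/s.
Step 2 — Component impedances:
  R: Z = R = 18.1 Ω
  L: Z = jωL = j·305.4·0.002 = 0 + j0.6107 Ω
Step 3 — Series combination: Z_total = R + L = 18.1 + j0.6107 Ω = 18.11∠1.9° Ω.
Step 4 — Power factor: PF = cos(φ) = Re(Z)/|Z| = 18.1/18.11 = 0.9994.
Step 5 — Type: Im(Z) = 0.6107 ⇒ lagging (phase φ = 1.9°).

PF = 0.9994 (lagging, φ = 1.9°)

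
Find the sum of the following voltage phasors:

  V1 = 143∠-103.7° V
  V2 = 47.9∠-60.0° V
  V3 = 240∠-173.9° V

Step 1 — Convert each phasor to rectangular form:
  V1 = 143·(cos(-103.7°) + j·sin(-103.7°)) = -33.87 - j138.9 V
  V2 = 47.9·(cos(-60.0°) + j·sin(-60.0°)) = 23.95 - j41.48 V
  V3 = 240·(cos(-173.9°) + j·sin(-173.9°)) = -238.6 - j25.5 V
Step 2 — Sum components: V_total = -248.6 - j205.9 V.
Step 3 — Convert to polar: |V_total| = 322.8 V, ∠V_total = -140.4°.

V_total = 322.8∠-140.4° V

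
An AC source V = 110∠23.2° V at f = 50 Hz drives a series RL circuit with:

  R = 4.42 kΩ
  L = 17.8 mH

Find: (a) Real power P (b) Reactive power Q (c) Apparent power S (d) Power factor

Step 1 — Angular frequency: ω = 2π·f = 2π·50 = 314.2 rad/s.
Step 2 — Component impedances:
  R: Z = R = 4420 Ω
  L: Z = jωL = j·314.2·0.0178 = 0 + j5.592 Ω
Step 3 — Series combination: Z_total = R + L = 4420 + j5.592 Ω = 4420∠0.1° Ω.
Step 4 — Source phasor: V = 110∠23.2° V = 101.1 + j43.33 V.
Step 5 — Current: I = V / Z = 0.02289 + j0.009775 A = 0.02489∠23.1° A.
Step 6 — Complex power: S = V·I* = 2.738 + j0.003463 VA.
Step 7 — Real power: P = Re(S) = 2.738 W.
Step 8 — Reactive power: Q = Im(S) = 0.003463 VAR.
Step 9 — Apparent power: |S| = 2.738 VA.
Step 10 — Power factor: PF = P/|S| = 1 (lagging).

(a) P = 2.738 W  (b) Q = 0.003463 VAR  (c) S = 2.738 VA  (d) PF = 1 (lagging)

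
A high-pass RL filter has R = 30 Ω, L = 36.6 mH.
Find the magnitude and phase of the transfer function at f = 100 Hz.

Step 1 — Angular frequency: ω = 2π·100 = 628.3 rad/s.
Step 2 — Transfer function: H(jω) = jωL/(R + jωL).
Step 3 — Numerator jωL = j·23; denominator R + jωL = 30 + j23.
Step 4 — H = 0.3701 + j0.4828.
Step 5 — Magnitude: |H| = 0.6084 (-4.3 dB); phase: φ = 52.5°.

|H| = 0.6084 (-4.3 dB), φ = 52.5°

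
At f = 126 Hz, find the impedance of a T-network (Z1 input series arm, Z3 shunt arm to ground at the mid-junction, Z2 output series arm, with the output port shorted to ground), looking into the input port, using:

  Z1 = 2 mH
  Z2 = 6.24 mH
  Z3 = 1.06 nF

Step 1 — Angular frequency: ω = 2π·f = 2π·126 = 791.7 rad/s.
Step 2 — Component impedances:
  Z1: Z = jωL = j·791.7·0.002 = 0 + j1.583 Ω
  Z2: Z = jωL = j·791.7·0.00624 = 0 + j4.94 Ω
  Z3: Z = 1/(jωC) = -j/(ω·C) = 0 - j1.192e+06 Ω
Step 3 — With the output port shorted to ground, the output series arm Z2 runs from the junction to ground; the shunt arm Z3 also runs from the junction to ground. They appear in parallel: Z3 || Z2 = 0 + j4.94 Ω.
Step 4 — Series with input arm Z1: Z_in = Z1 + (Z3 || Z2) = 0 + j6.523 Ω = 6.523∠90.0° Ω.

Z = 0 + j6.523 Ω = 6.523∠90.0° Ω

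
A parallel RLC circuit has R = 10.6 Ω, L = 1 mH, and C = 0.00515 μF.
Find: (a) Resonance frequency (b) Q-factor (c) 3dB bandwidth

Step 1 — Resonance: ω₀ = 1/√(LC) = 1/√(0.001·5.15e-09) = 4.407e+05 rad/s.
Step 2 — f₀ = ω₀/(2π) = 7.013e+04 Hz.
Step 3 — Parallel Q: Q = R/(ω₀L) = 10.6/(4.407e+05·0.001) = 0.02406.
Step 4 — Bandwidth: Δω = ω₀/Q = 1.832e+07 rad/s; BW = Δω/(2π) = 2.915e+06 Hz.

(a) f₀ = 7.013e+04 Hz  (b) Q = 0.02406  (c) BW = 2.915e+06 Hz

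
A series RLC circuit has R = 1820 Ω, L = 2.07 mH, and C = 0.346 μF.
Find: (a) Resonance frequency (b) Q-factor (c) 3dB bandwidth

Step 1 — Resonance: ω₀ = 1/√(LC) = 1/√(0.00207·3.46e-07) = 3.737e+04 rad/s.
Step 2 — f₀ = ω₀/(2π) = 5947 Hz.
Step 3 — Series Q: Q = ω₀L/R = 3.737e+04·0.00207/1820 = 0.0425.
Step 4 — Bandwidth: Δω = ω₀/Q = 8.792e+05 rad/s; BW = Δω/(2π) = 1.399e+05 Hz.

(a) f₀ = 5947 Hz  (b) Q = 0.0425  (c) BW = 1.399e+05 Hz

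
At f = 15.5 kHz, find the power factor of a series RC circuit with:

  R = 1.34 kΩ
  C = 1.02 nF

Step 1 — Angular frequency: ω = 2π·f = 2π·1.55e+04 = 9.739e+04 rad/s.
Step 2 — Component impedances:
  R: Z = R = 1340 Ω
  C: Z = 1/(jωC) = -j/(ω·C) = 0 - j1.007e+04 Ω
Step 3 — Series combination: Z_total = R + C = 1340 - j1.007e+04 Ω = 1.016e+04∠-82.4° Ω.
Step 4 — Power factor: PF = cos(φ) = Re(Z)/|Z| = 1340/1.016e+04 = 0.1319.
Step 5 — Type: Im(Z) = -1.007e+04 ⇒ leading (phase φ = -82.4°).

PF = 0.1319 (leading, φ = -82.4°)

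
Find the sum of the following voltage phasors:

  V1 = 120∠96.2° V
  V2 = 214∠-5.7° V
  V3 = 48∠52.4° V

Step 1 — Convert each phasor to rectangular form:
  V1 = 120·(cos(96.2°) + j·sin(96.2°)) = -12.96 + j119.3 V
  V2 = 214·(cos(-5.7°) + j·sin(-5.7°)) = 212.9 - j21.25 V
  V3 = 48·(cos(52.4°) + j·sin(52.4°)) = 29.29 + j38.03 V
Step 2 — Sum components: V_total = 229.3 + j136.1 V.
Step 3 — Convert to polar: |V_total| = 266.6 V, ∠V_total = 30.7°.

V_total = 266.6∠30.7° V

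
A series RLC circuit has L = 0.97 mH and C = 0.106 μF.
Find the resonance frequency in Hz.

Step 1 — Resonance condition Im(Z)=0 gives ω₀ = 1/√(LC).
Step 2 — ω₀ = 1/√(0.00097·1.06e-07) = 9.862e+04 rad/s.
Step 3 — f₀ = ω₀/(2π) = 1.57e+04 Hz.

f₀ = 1.57e+04 Hz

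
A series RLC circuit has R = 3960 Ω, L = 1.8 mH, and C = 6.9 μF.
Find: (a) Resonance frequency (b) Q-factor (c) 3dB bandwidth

Step 1 — Resonance: ω₀ = 1/√(LC) = 1/√(0.0018·6.9e-06) = 8973 rad/s.
Step 2 — f₀ = ω₀/(2π) = 1428 Hz.
Step 3 — Series Q: Q = ω₀L/R = 8973·0.0018/3960 = 0.004079.
Step 4 — Bandwidth: Δω = ω₀/Q = 2.2e+06 rad/s; BW = Δω/(2π) = 3.501e+05 Hz.

(a) f₀ = 1428 Hz  (b) Q = 0.004079  (c) BW = 3.501e+05 Hz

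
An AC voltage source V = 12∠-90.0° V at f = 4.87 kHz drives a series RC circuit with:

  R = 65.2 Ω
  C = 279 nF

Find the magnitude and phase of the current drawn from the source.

Step 1 — Angular frequency: ω = 2π·f = 2π·4870 = 3.06e+04 rad/s.
Step 2 — Component impedances:
  R: Z = R = 65.2 Ω
  C: Z = 1/(jωC) = -j/(ω·C) = 0 - j117.1 Ω
Step 3 — Series combination: Z_total = R + C = 65.2 - j117.1 Ω = 134.1∠-60.9° Ω.
Step 4 — Source phasor: V = 12∠-90.0° V = 0 - j12 V.
Step 5 — Ohm's law: I = V / Z_total = (0 - j12) / (65.2 - j117.1) = 0.07821 - j0.04354 A.
Step 6 — Convert to polar: |I| = 0.08951 A, ∠I = -29.1°.

I = 0.08951∠-29.1° A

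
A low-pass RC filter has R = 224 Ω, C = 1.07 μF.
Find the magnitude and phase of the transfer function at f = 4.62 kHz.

Step 1 — Angular frequency: ω = 2π·4620 = 2.903e+04 rad/s.
Step 2 — Transfer function: H(jω) = 1/(1 + jωRC).
Step 3 — Denominator: 1 + jωRC = 1 + j·2.903e+04·224·1.07e-06 = 1 + j6.958.
Step 4 — H = 0.02024 - j0.1408.
Step 5 — Magnitude: |H| = 0.1423 (-16.9 dB); phase: φ = -81.8°.

|H| = 0.1423 (-16.9 dB), φ = -81.8°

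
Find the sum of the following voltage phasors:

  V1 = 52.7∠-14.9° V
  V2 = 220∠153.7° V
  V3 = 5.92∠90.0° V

Step 1 — Convert each phasor to rectangular form:
  V1 = 52.7·(cos(-14.9°) + j·sin(-14.9°)) = 50.93 - j13.55 V
  V2 = 220·(cos(153.7°) + j·sin(153.7°)) = -197.2 + j97.48 V
  V3 = 5.92·(cos(90.0°) + j·sin(90.0°)) = 0 + j5.92 V
Step 2 — Sum components: V_total = -146.3 + j89.84 V.
Step 3 — Convert to polar: |V_total| = 171.7 V, ∠V_total = 148.4°.

V_total = 171.7∠148.4° V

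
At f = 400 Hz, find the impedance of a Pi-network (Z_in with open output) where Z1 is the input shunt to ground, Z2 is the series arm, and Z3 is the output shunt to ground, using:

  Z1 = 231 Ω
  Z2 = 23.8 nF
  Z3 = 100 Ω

Step 1 — Angular frequency: ω = 2π·f = 2π·400 = 2513 rad/s.
Step 2 — Component impedances:
  Z1: Z = R = 231 Ω
  Z2: Z = 1/(jωC) = -j/(ω·C) = 0 - j1.672e+04 Ω
  Z3: Z = R = 100 Ω
Step 3 — With open output, the series arm Z2 and the output shunt Z3 appear in series to ground: Z2 + Z3 = 100 - j1.672e+04 Ω.
Step 4 — Parallel with input shunt Z1: Z_in = Z1 || (Z2 + Z3) = 230.9 - j3.191 Ω = 231∠-0.8° Ω.

Z = 230.9 - j3.191 Ω = 231∠-0.8° Ω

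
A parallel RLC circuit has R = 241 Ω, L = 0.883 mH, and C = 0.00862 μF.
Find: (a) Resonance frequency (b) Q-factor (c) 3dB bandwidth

Step 1 — Resonance: ω₀ = 1/√(LC) = 1/√(0.000883·8.62e-09) = 3.625e+05 rad/s.
Step 2 — f₀ = ω₀/(2π) = 5.769e+04 Hz.
Step 3 — Parallel Q: Q = R/(ω₀L) = 241/(3.625e+05·0.000883) = 0.753.
Step 4 — Bandwidth: Δω = ω₀/Q = 4.814e+05 rad/s; BW = Δω/(2π) = 7.661e+04 Hz.

(a) f₀ = 5.769e+04 Hz  (b) Q = 0.753  (c) BW = 7.661e+04 Hz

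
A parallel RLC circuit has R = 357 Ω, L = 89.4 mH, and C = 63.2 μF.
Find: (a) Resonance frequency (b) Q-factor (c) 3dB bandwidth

Step 1 — Resonance: ω₀ = 1/√(LC) = 1/√(0.0894·6.32e-05) = 420.7 rad/s.
Step 2 — f₀ = ω₀/(2π) = 66.96 Hz.
Step 3 — Parallel Q: Q = R/(ω₀L) = 357/(420.7·0.0894) = 9.492.
Step 4 — Bandwidth: Δω = ω₀/Q = 44.32 rad/s; BW = Δω/(2π) = 7.054 Hz.

(a) f₀ = 66.96 Hz  (b) Q = 9.492  (c) BW = 7.054 Hz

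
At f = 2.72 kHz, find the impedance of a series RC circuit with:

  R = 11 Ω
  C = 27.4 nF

Step 1 — Angular frequency: ω = 2π·f = 2π·2720 = 1.709e+04 rad/s.
Step 2 — Component impedances:
  R: Z = R = 11 Ω
  C: Z = 1/(jωC) = -j/(ω·C) = 0 - j2136 Ω
Step 3 — Series combination: Z_total = R + C = 11 - j2136 Ω = 2136∠-89.7° Ω.

Z = 11 - j2136 Ω = 2136∠-89.7° Ω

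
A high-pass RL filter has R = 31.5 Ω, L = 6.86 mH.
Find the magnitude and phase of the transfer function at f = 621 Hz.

Step 1 — Angular frequency: ω = 2π·621 = 3902 rad/s.
Step 2 — Transfer function: H(jω) = jωL/(R + jωL).
Step 3 — Numerator jωL = j·26.77; denominator R + jωL = 31.5 + j26.77.
Step 4 — H = 0.4193 + j0.4934.
Step 5 — Magnitude: |H| = 0.6475 (-3.8 dB); phase: φ = 49.6°.

|H| = 0.6475 (-3.8 dB), φ = 49.6°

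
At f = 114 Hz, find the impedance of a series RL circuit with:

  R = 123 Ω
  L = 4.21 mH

Step 1 — Angular frequency: ω = 2π·f = 2π·114 = 716.3 rad/s.
Step 2 — Component impedances:
  R: Z = R = 123 Ω
  L: Z = jωL = j·716.3·0.00421 = 0 + j3.016 Ω
Step 3 — Series combination: Z_total = R + L = 123 + j3.016 Ω = 123∠1.4° Ω.

Z = 123 + j3.016 Ω = 123∠1.4° Ω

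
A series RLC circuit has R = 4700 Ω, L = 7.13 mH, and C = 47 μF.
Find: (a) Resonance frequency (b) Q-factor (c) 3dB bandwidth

Step 1 — Resonance condition Im(Z)=0 gives ω₀ = 1/√(LC).
Step 2 — ω₀ = 1/√(0.00713·4.7e-05) = 1727 rad/s.
Step 3 — f₀ = ω₀/(2π) = 274.9 Hz.
Step 4 — Series Q: Q = ω₀L/R = 1727·0.00713/4700 = 0.002621.
Step 5 — 3dB bandwidth: Δω = ω₀/Q = 6.592e+05 rad/s; BW = Δω/(2π) = 1.049e+05 Hz.

(a) f₀ = 274.9 Hz  (b) Q = 0.002621  (c) BW = 1.049e+05 Hz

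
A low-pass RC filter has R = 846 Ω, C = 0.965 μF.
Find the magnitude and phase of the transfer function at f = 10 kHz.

Step 1 — Angular frequency: ω = 2π·1e+04 = 6.283e+04 rad/s.
Step 2 — Transfer function: H(jω) = 1/(1 + jωRC).
Step 3 — Denominator: 1 + jωRC = 1 + j·6.283e+04·846·9.65e-07 = 1 + j51.3.
Step 4 — H = 0.0003799 - j0.01949.
Step 5 — Magnitude: |H| = 0.01949 (-34.2 dB); phase: φ = -88.9°.

|H| = 0.01949 (-34.2 dB), φ = -88.9°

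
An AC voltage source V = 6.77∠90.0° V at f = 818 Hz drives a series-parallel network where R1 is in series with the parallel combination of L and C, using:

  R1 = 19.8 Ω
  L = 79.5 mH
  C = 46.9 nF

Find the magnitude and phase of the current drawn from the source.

Step 1 — Angular frequency: ω = 2π·f = 2π·818 = 5140 rad/s.
Step 2 — Component impedances:
  R1: Z = R = 19.8 Ω
  L: Z = jωL = j·5140·0.0795 = 0 + j408.6 Ω
  C: Z = 1/(jωC) = -j/(ω·C) = 0 - j4149 Ω
Step 3 — Parallel branch: L || C = 1/(1/L + 1/C) = 0 + j453.2 Ω.
Step 4 — Series with R1: Z_total = R1 + (L || C) = 19.8 + j453.2 Ω = 453.7∠87.5° Ω.
Step 5 — Source phasor: V = 6.77∠90.0° V = 0 + j6.77 V.
Step 6 — Ohm's law: I = V / Z_total = (0 + j6.77) / (19.8 + j453.2) = 0.01491 + j0.0006513 A.
Step 7 — Convert to polar: |I| = 0.01492 A, ∠I = 2.5°.

I = 0.01492∠2.5° A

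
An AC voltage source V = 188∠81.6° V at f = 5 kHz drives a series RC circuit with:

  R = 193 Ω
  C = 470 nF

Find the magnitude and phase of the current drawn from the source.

Step 1 — Angular frequency: ω = 2π·f = 2π·5000 = 3.142e+04 rad/s.
Step 2 — Component impedances:
  R: Z = R = 193 Ω
  C: Z = 1/(jωC) = -j/(ω·C) = 0 - j67.73 Ω
Step 3 — Series combination: Z_total = R + C = 193 - j67.73 Ω = 204.5∠-19.3° Ω.
Step 4 — Source phasor: V = 188∠81.6° V = 27.46 + j186 V.
Step 5 — Ohm's law: I = V / Z_total = (27.46 + j186) / (193 - j67.73) = -0.1744 + j0.9025 A.
Step 6 — Convert to polar: |I| = 0.9191 A, ∠I = 100.9°.

I = 0.9191∠100.9° A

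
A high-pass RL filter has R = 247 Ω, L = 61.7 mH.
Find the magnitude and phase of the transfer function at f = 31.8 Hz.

Step 1 — Angular frequency: ω = 2π·31.8 = 199.8 rad/s.
Step 2 — Transfer function: H(jω) = jωL/(R + jωL).
Step 3 — Numerator jωL = j·12.33; denominator R + jωL = 247 + j12.33.
Step 4 — H = 0.002485 + j0.04979.
Step 5 — Magnitude: |H| = 0.04985 (-26.0 dB); phase: φ = 87.1°.

|H| = 0.04985 (-26.0 dB), φ = 87.1°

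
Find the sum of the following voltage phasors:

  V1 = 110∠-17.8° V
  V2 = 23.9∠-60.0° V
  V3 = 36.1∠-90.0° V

Step 1 — Convert each phasor to rectangular form:
  V1 = 110·(cos(-17.8°) + j·sin(-17.8°)) = 104.7 - j33.63 V
  V2 = 23.9·(cos(-60.0°) + j·sin(-60.0°)) = 11.95 - j20.7 V
  V3 = 36.1·(cos(-90.0°) + j·sin(-90.0°)) = 0 - j36.1 V
Step 2 — Sum components: V_total = 116.7 - j90.42 V.
Step 3 — Convert to polar: |V_total| = 147.6 V, ∠V_total = -37.8°.

V_total = 147.6∠-37.8° V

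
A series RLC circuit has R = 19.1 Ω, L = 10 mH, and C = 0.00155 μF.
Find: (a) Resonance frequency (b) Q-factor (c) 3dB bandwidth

Step 1 — Resonance: ω₀ = 1/√(LC) = 1/√(0.01·1.55e-09) = 2.54e+05 rad/s.
Step 2 — f₀ = ω₀/(2π) = 4.043e+04 Hz.
Step 3 — Series Q: Q = ω₀L/R = 2.54e+05·0.01/19.1 = 133.
Step 4 — Bandwidth: Δω = ω₀/Q = 1910 rad/s; BW = Δω/(2π) = 304 Hz.

(a) f₀ = 4.043e+04 Hz  (b) Q = 133  (c) BW = 304 Hz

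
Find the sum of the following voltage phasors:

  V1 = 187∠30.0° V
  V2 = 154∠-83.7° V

Step 1 — Convert each phasor to rectangular form:
  V1 = 187·(cos(30.0°) + j·sin(30.0°)) = 161.9 + j93.5 V
  V2 = 154·(cos(-83.7°) + j·sin(-83.7°)) = 16.9 - j153.1 V
Step 2 — Sum components: V_total = 178.8 - j59.57 V.
Step 3 — Convert to polar: |V_total| = 188.5 V, ∠V_total = -18.4°.

V_total = 188.5∠-18.4° V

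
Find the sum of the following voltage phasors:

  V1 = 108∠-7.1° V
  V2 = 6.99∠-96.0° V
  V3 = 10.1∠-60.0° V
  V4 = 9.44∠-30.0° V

Step 1 — Convert each phasor to rectangular form:
  V1 = 108·(cos(-7.1°) + j·sin(-7.1°)) = 107.2 - j13.35 V
  V2 = 6.99·(cos(-96.0°) + j·sin(-96.0°)) = -0.7307 - j6.952 V
  V3 = 10.1·(cos(-60.0°) + j·sin(-60.0°)) = 5.05 - j8.747 V
  V4 = 9.44·(cos(-30.0°) + j·sin(-30.0°)) = 8.175 - j4.72 V
Step 2 — Sum components: V_total = 119.7 - j33.77 V.
Step 3 — Convert to polar: |V_total| = 124.3 V, ∠V_total = -15.8°.

V_total = 124.3∠-15.8° V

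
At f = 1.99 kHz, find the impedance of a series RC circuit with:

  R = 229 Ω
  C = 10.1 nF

Step 1 — Angular frequency: ω = 2π·f = 2π·1990 = 1.25e+04 rad/s.
Step 2 — Component impedances:
  R: Z = R = 229 Ω
  C: Z = 1/(jωC) = -j/(ω·C) = 0 - j7919 Ω
Step 3 — Series combination: Z_total = R + C = 229 - j7919 Ω = 7922∠-88.3° Ω.

Z = 229 - j7919 Ω = 7922∠-88.3° Ω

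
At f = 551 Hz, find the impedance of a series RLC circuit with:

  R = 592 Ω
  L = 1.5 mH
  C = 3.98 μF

Step 1 — Angular frequency: ω = 2π·f = 2π·551 = 3462 rad/s.
Step 2 — Component impedances:
  R: Z = R = 592 Ω
  L: Z = jωL = j·3462·0.0015 = 0 + j5.193 Ω
  C: Z = 1/(jωC) = -j/(ω·C) = 0 - j72.57 Ω
Step 3 — Series combination: Z_total = R + L + C = 592 - j67.38 Ω = 595.8∠-6.5° Ω.

Z = 592 - j67.38 Ω = 595.8∠-6.5° Ω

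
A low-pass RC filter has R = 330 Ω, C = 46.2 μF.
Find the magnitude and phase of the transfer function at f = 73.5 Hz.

Step 1 — Angular frequency: ω = 2π·73.5 = 461.8 rad/s.
Step 2 — Transfer function: H(jω) = 1/(1 + jωRC).
Step 3 — Denominator: 1 + jωRC = 1 + j·461.8·330·4.62e-05 = 1 + j7.041.
Step 4 — H = 0.01977 - j0.1392.
Step 5 — Magnitude: |H| = 0.1406 (-17.0 dB); phase: φ = -81.9°.

|H| = 0.1406 (-17.0 dB), φ = -81.9°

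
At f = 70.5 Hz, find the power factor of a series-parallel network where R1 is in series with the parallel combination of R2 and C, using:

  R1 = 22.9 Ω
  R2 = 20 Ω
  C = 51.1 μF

Step 1 — Angular frequency: ω = 2π·f = 2π·70.5 = 443 rad/s.
Step 2 — Component impedances:
  R1: Z = R = 22.9 Ω
  R2: Z = R = 20 Ω
  C: Z = 1/(jωC) = -j/(ω·C) = 0 - j44.18 Ω
Step 3 — Parallel branch: R2 || C = 1/(1/R2 + 1/C) = 16.6 - j7.514 Ω.
Step 4 — Series with R1: Z_total = R1 + (R2 || C) = 39.5 - j7.514 Ω = 40.21∠-10.8° Ω.
Step 5 — Power factor: PF = cos(φ) = Re(Z)/|Z| = 39.498/40.207 = 0.9824.
Step 6 — Type: Im(Z) = -7.514 ⇒ leading (phase φ = -10.8°).

PF = 0.9824 (leading, φ = -10.8°)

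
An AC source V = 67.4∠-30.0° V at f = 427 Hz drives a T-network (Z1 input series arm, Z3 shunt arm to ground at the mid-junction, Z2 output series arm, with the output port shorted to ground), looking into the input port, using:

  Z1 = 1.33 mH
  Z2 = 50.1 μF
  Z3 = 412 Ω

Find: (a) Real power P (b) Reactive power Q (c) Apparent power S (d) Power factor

Step 1 — Angular frequency: ω = 2π·f = 2π·427 = 2683 rad/s.
Step 2 — Component impedances:
  Z1: Z = jωL = j·2683·0.00133 = 0 + j3.568 Ω
  Z2: Z = 1/(jωC) = -j/(ω·C) = 0 - j7.44 Ω
  Z3: Z = R = 412 Ω
Step 3 — With the output port shorted to ground, the output series arm Z2 runs from the junction to ground; the shunt arm Z3 also runs from the junction to ground. They appear in parallel: Z3 || Z2 = 0.1343 - j7.437 Ω.
Step 4 — Series with input arm Z1: Z_in = Z1 + (Z3 || Z2) = 0.1343 - j3.869 Ω = 3.871∠-88.0° Ω.
Step 5 — Source phasor: V = 67.4∠-30.0° V = 58.37 - j33.7 V.
Step 6 — Current: I = V / Z = 9.223 + j14.77 A = 17.41∠58.0° A.
Step 7 — Complex power: S = V·I* = 40.71 - j1173 VA.
Step 8 — Real power: P = Re(S) = 40.71 W.
Step 9 — Reactive power: Q = Im(S) = -1173 VAR.
Step 10 — Apparent power: |S| = 1173 VA.
Step 11 — Power factor: PF = P/|S| = 0.03469 (leading).

(a) P = 40.71 W  (b) Q = -1173 VAR  (c) S = 1173 VA  (d) PF = 0.03469 (leading)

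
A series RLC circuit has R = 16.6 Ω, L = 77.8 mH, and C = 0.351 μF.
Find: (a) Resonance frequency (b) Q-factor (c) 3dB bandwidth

Step 1 — Resonance: ω₀ = 1/√(LC) = 1/√(0.0778·3.51e-07) = 6051 rad/s.
Step 2 — f₀ = ω₀/(2π) = 963.1 Hz.
Step 3 — Series Q: Q = ω₀L/R = 6051·0.0778/16.6 = 28.36.
Step 4 — Bandwidth: Δω = ω₀/Q = 213.4 rad/s; BW = Δω/(2π) = 33.96 Hz.

(a) f₀ = 963.1 Hz  (b) Q = 28.36  (c) BW = 33.96 Hz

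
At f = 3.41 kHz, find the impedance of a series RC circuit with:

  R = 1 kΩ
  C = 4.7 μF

Step 1 — Angular frequency: ω = 2π·f = 2π·3410 = 2.143e+04 rad/s.
Step 2 — Component impedances:
  R: Z = R = 1000 Ω
  C: Z = 1/(jωC) = -j/(ω·C) = 0 - j9.93 Ω
Step 3 — Series combination: Z_total = R + C = 1000 - j9.93 Ω = 1000∠-0.6° Ω.

Z = 1000 - j9.93 Ω = 1000∠-0.6° Ω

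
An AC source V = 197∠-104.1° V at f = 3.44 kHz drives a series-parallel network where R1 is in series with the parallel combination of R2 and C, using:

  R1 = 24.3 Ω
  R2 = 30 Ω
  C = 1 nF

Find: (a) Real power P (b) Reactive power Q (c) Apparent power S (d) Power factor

Step 1 — Angular frequency: ω = 2π·f = 2π·3440 = 2.161e+04 rad/s.
Step 2 — Component impedances:
  R1: Z = R = 24.3 Ω
  R2: Z = R = 30 Ω
  C: Z = 1/(jωC) = -j/(ω·C) = 0 - j4.627e+04 Ω
Step 3 — Parallel branch: R2 || C = 1/(1/R2 + 1/C) = 30 - j0.01945 Ω.
Step 4 — Series with R1: Z_total = R1 + (R2 || C) = 54.3 - j0.01945 Ω = 54.3∠-0.0° Ω.
Step 5 — Source phasor: V = 197∠-104.1° V = -47.99 - j191.1 V.
Step 6 — Current: I = V / Z = -0.8826 - j3.519 A = 3.628∠-104.1° A.
Step 7 — Complex power: S = V·I* = 714.7 - j0.256 VA.
Step 8 — Real power: P = Re(S) = 714.7 W.
Step 9 — Reactive power: Q = Im(S) = -0.256 VAR.
Step 10 — Apparent power: |S| = 714.7 VA.
Step 11 — Power factor: PF = P/|S| = 1 (leading).

(a) P = 714.7 W  (b) Q = -0.256 VAR  (c) S = 714.7 VA  (d) PF = 1 (leading)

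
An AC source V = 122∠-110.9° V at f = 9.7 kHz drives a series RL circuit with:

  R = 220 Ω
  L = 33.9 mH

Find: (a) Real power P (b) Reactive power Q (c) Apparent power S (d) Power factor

Step 1 — Angular frequency: ω = 2π·f = 2π·9700 = 6.095e+04 rad/s.
Step 2 — Component impedances:
  R: Z = R = 220 Ω
  L: Z = jωL = j·6.095e+04·0.0339 = 0 + j2066 Ω
Step 3 — Series combination: Z_total = R + L = 220 + j2066 Ω = 2078∠83.9° Ω.
Step 4 — Source phasor: V = 122∠-110.9° V = -43.52 - j114 V.
Step 5 — Current: I = V / Z = -0.05676 + j0.01502 A = 0.05872∠165.2° A.
Step 6 — Complex power: S = V·I* = 0.7585 + j7.123 VA.
Step 7 — Real power: P = Re(S) = 0.7585 W.
Step 8 — Reactive power: Q = Im(S) = 7.123 VAR.
Step 9 — Apparent power: |S| = 7.163 VA.
Step 10 — Power factor: PF = P/|S| = 0.1059 (lagging).

(a) P = 0.7585 W  (b) Q = 7.123 VAR  (c) S = 7.163 VA  (d) PF = 0.1059 (lagging)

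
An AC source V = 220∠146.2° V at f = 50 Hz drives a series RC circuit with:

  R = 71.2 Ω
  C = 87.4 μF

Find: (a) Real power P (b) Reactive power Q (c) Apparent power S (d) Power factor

Step 1 — Angular frequency: ω = 2π·f = 2π·50 = 314.2 rad/s.
Step 2 — Component impedances:
  R: Z = R = 71.2 Ω
  C: Z = 1/(jωC) = -j/(ω·C) = 0 - j36.42 Ω
Step 3 — Series combination: Z_total = R + C = 71.2 - j36.42 Ω = 79.97∠-27.1° Ω.
Step 4 — Source phasor: V = 220∠146.2° V = -182.8 + j122.4 V.
Step 5 — Current: I = V / Z = -2.732 + j0.3214 A = 2.751∠173.3° A.
Step 6 — Complex power: S = V·I* = 538.8 - j275.6 VA.
Step 7 — Real power: P = Re(S) = 538.8 W.
Step 8 — Reactive power: Q = Im(S) = -275.6 VAR.
Step 9 — Apparent power: |S| = 605.2 VA.
Step 10 — Power factor: PF = P/|S| = 0.8903 (leading).

(a) P = 538.8 W  (b) Q = -275.6 VAR  (c) S = 605.2 VA  (d) PF = 0.8903 (leading)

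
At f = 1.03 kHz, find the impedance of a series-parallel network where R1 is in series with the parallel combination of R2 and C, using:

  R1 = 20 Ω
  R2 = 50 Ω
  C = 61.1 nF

Step 1 — Angular frequency: ω = 2π·f = 2π·1030 = 6472 rad/s.
Step 2 — Component impedances:
  R1: Z = R = 20 Ω
  R2: Z = R = 50 Ω
  C: Z = 1/(jωC) = -j/(ω·C) = 0 - j2529 Ω
Step 3 — Parallel branch: R2 || C = 1/(1/R2 + 1/C) = 49.98 - j0.9882 Ω.
Step 4 — Series with R1: Z_total = R1 + (R2 || C) = 69.98 - j0.9882 Ω = 69.99∠-0.8° Ω.

Z = 69.98 - j0.9882 Ω = 69.99∠-0.8° Ω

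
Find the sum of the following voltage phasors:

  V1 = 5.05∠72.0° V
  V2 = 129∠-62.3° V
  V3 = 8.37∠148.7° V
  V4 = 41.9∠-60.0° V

Step 1 — Convert each phasor to rectangular form:
  V1 = 5.05·(cos(72.0°) + j·sin(72.0°)) = 1.561 + j4.803 V
  V2 = 129·(cos(-62.3°) + j·sin(-62.3°)) = 59.96 - j114.2 V
  V3 = 8.37·(cos(148.7°) + j·sin(148.7°)) = -7.152 + j4.348 V
  V4 = 41.9·(cos(-60.0°) + j·sin(-60.0°)) = 20.95 - j36.29 V
Step 2 — Sum components: V_total = 75.32 - j141.4 V.
Step 3 — Convert to polar: |V_total| = 160.2 V, ∠V_total = -61.9°.

V_total = 160.2∠-61.9° V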